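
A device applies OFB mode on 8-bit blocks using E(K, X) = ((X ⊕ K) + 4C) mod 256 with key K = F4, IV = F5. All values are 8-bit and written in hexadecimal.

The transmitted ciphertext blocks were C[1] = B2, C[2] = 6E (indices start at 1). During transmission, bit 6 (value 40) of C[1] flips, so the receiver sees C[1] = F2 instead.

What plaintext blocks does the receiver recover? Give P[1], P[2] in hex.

OFB decryption: S_i = E(K, S_{i−1}) with S_{0} = IV; P_i = C_i ⊕ S_i.
Only C[1] changed, to F2. In OFB, a change in C_i flips the same bit in P_i only; the keystream is unaffected. Decrypting the received ciphertext:
P[1]: S = E(K, F5) = 4D; F2 ⊕ 4D = BF.
P[2]: S = E(K, 4D) = 05; 6E ⊕ 05 = 6B.
Blocks that differ from the original plaintext: P[1].

P[1] = BF, P[2] = 6B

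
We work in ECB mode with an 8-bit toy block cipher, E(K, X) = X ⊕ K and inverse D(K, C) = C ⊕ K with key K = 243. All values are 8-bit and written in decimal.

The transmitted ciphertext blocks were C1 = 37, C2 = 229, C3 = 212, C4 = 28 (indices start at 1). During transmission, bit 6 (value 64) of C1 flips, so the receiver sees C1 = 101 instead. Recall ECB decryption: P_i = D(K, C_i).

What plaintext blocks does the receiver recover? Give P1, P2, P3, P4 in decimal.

Only C1 changed, to 101. In ECB, a change in C_i affects only P_i. Decrypting the received ciphertext:
P1: D(K, 101) = 150.
P2: D(K, 229) = 22.
P3: D(K, 212) = 39.
P4: D(K, 28) = 239.
Blocks that differ from the original plaintext: P1.

P1 = 150, P2 = 22, P3 = 39, P4 = 239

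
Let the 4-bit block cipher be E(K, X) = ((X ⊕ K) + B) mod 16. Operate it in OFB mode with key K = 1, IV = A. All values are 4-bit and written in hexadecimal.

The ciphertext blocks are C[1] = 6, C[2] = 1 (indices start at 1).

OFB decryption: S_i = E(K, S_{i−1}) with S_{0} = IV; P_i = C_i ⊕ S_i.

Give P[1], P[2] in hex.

P[1] = 0, P[2] = 3

P[1]: S = E(K, A) = 6; 6 ⊕ 6 = 0.
P[2]: S = E(K, 6) = 2; 1 ⊕ 2 = 3.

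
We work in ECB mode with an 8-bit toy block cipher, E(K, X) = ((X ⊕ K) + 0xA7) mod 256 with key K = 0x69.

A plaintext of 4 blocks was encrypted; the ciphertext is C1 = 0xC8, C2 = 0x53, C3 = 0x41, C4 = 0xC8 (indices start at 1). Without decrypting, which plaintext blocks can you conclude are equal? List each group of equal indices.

ECB encrypts each block independently with the same key, so equal ciphertext blocks imply equal plaintext blocks.
C1 = C4 = 0xC8, so P1 = P4.

P1 = P4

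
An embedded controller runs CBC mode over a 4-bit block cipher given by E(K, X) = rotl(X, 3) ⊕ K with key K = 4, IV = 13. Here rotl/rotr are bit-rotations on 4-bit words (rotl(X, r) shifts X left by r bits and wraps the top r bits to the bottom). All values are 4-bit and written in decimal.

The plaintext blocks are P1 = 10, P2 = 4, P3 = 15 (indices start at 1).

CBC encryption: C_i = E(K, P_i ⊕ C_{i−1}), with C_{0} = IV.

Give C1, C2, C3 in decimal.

C1 = 15, C2 = 9, C3 = 7

C1: P1 ⊕ 13 = 7; E(K, 7) = 15.
C2: P2 ⊕ 15 = 11; E(K, 11) = 9.
C3: P3 ⊕ 9 = 6; E(K, 6) = 7.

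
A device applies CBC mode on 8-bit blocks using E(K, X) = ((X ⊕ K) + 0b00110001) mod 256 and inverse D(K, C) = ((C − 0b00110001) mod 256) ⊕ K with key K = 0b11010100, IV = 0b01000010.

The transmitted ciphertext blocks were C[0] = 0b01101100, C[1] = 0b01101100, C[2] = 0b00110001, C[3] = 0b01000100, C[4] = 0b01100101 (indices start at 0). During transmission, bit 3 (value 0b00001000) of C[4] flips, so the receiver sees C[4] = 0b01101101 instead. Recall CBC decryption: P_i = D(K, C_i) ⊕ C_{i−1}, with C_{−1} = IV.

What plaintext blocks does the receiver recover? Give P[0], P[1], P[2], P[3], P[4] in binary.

P[0] = 0b10101101, P[1] = 0b10000011, P[2] = 0b10111000, P[3] = 0b11110110, P[4] = 0b10101100

Only C[4] changed, to 0b01101101. In CBC, a change in C_i garbles P_i and flips the same bit in P_{i+1}. Decrypting the received ciphertext:
P[0]: D(K, 0b01101100) = 0b11101111; 0b11101111 ⊕ 0b01000010 = 0b10101101.
P[1]: D(K, 0b01101100) = 0b11101111; 0b11101111 ⊕ 0b01101100 = 0b10000011.
P[2]: D(K, 0b00110001) = 0b11010100; 0b11010100 ⊕ 0b01101100 = 0b10111000.
P[3]: D(K, 0b01000100) = 0b11000111; 0b11000111 ⊕ 0b00110001 = 0b11110110.
P[4]: D(K, 0b01101101) = 0b11101000; 0b11101000 ⊕ 0b01000100 = 0b10101100.
Blocks that differ from the original plaintext: P[4].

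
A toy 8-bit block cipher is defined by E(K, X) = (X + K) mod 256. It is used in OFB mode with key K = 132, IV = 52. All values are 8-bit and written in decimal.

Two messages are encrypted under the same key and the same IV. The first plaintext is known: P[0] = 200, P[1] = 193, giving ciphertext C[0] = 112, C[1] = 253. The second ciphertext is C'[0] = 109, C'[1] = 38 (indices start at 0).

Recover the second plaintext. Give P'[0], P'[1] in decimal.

P'[0] = 213, P'[1] = 26

In OFB with a reused IV, both messages share the same keystream S_i, so C_i ⊕ C'_i = P_i ⊕ P'_i and thus P'_i = P_i ⊕ C_i ⊕ C'_i.
P'[0]: 200 ⊕ 112 ⊕ 109 = 213.
P'[1]: 193 ⊕ 253 ⊕ 38 = 26.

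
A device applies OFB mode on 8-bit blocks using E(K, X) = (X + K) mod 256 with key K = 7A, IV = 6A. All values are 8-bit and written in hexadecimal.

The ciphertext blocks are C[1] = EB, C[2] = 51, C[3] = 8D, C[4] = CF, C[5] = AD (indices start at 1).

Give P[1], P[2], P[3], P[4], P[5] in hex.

OFB decryption: S_i = E(K, S_{i−1}) with S_{0} = IV; P_i = C_i ⊕ S_i.
P[1]: S = E(K, 6A) = E4; EB ⊕ E4 = 0F.
P[2]: S = E(K, E4) = 5E; 51 ⊕ 5E = 0F.
P[3]: S = E(K, 5E) = D8; 8D ⊕ D8 = 55.
P[4]: S = E(K, D8) = 52; CF ⊕ 52 = 9D.
P[5]: S = E(K, 52) = CC; AD ⊕ CC = 61.

P[1] = 0F, P[2] = 0F, P[3] = 55, P[4] = 9D, P[5] = 61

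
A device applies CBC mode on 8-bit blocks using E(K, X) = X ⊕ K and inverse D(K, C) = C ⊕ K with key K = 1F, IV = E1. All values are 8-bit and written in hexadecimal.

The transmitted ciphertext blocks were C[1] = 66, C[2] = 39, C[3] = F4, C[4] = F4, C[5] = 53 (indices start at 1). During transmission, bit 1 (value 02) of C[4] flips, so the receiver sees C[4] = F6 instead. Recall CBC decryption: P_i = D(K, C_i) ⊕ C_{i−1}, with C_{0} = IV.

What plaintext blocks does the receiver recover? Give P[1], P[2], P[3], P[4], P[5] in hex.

Only C[4] changed, to F6. In CBC, a change in C_i garbles P_i and flips the same bit in P_{i+1}. Decrypting the received ciphertext:
P[1]: D(K, 66) = 79; 79 ⊕ E1 = 98.
P[2]: D(K, 39) = 26; 26 ⊕ 66 = 40.
P[3]: D(K, F4) = EB; EB ⊕ 39 = D2.
P[4]: D(K, F6) = E9; E9 ⊕ F4 = 1D.
P[5]: D(K, 53) = 4C; 4C ⊕ F6 = BA.
Blocks that differ from the original plaintext: P[4], P[5].

P[1] = 98, P[2] = 40, P[3] = D2, P[4] = 1D, P[5] = BA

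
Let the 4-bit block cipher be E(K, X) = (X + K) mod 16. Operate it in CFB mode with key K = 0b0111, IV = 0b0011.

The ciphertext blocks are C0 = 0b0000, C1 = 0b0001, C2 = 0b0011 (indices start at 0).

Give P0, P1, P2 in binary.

P0 = 0b1010, P1 = 0b0110, P2 = 0b1011

CFB decryption: P_i = C_i ⊕ E(K, C_{i−1}), with C_{−1} = IV.
P0: E(K, 0b0011) = 0b1010; 0b0000 ⊕ 0b1010 = 0b1010.
P1: E(K, 0b0000) = 0b0111; 0b0001 ⊕ 0b0111 = 0b0110.
P2: E(K, 0b0001) = 0b1000; 0b0011 ⊕ 0b1000 = 0b1011.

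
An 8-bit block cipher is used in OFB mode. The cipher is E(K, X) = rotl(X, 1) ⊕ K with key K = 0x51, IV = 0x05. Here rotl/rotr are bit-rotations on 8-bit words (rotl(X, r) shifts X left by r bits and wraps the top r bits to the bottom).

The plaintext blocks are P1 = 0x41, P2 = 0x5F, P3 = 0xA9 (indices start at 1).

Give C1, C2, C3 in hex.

OFB encryption: S_i = E(K, S_{i−1}) with S_{0} = IV; C_i = P_i ⊕ S_i.
C1: S = E(K, 0x05) = 0x5B; 0x41 ⊕ 0x5B = 0x1A.
C2: S = E(K, 0x5B) = 0xE7; 0x5F ⊕ 0xE7 = 0xB8.
C3: S = E(K, 0xE7) = 0x9E; 0xA9 ⊕ 0x9E = 0x37.

C1 = 0x1A, C2 = 0xB8, C3 = 0x37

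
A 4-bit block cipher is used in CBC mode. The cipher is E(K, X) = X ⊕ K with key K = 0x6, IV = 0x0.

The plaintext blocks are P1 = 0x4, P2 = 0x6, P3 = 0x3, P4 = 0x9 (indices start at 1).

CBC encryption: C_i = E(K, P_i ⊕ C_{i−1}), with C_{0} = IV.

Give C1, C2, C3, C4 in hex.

C1 = 0x2, C2 = 0x2, C3 = 0x7, C4 = 0x8

C1: P1 ⊕ 0x0 = 0x4; E(K, 0x4) = 0x2.
C2: P2 ⊕ 0x2 = 0x4; E(K, 0x4) = 0x2.
C3: P3 ⊕ 0x2 = 0x1; E(K, 0x1) = 0x7.
C4: P4 ⊕ 0x7 = 0xE; E(K, 0xE) = 0x8.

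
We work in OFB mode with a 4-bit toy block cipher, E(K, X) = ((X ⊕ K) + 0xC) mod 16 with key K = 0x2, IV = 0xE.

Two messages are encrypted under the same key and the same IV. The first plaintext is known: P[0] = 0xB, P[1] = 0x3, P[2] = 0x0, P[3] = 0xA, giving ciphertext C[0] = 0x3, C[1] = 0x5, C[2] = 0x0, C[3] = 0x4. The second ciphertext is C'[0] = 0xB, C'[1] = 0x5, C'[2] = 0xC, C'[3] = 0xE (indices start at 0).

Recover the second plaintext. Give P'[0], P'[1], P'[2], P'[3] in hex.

P'[0] = 0x3, P'[1] = 0x3, P'[2] = 0xC, P'[3] = 0x0

In OFB with a reused IV, both messages share the same keystream S_i, so C_i ⊕ C'_i = P_i ⊕ P'_i and thus P'_i = P_i ⊕ C_i ⊕ C'_i.
P'[0]: 0xB ⊕ 0x3 ⊕ 0xB = 0x3.
P'[1]: 0x3 ⊕ 0x5 ⊕ 0x5 = 0x3.
P'[2]: 0x0 ⊕ 0x0 ⊕ 0xC = 0xC.
P'[3]: 0xA ⊕ 0x4 ⊕ 0xE = 0x0.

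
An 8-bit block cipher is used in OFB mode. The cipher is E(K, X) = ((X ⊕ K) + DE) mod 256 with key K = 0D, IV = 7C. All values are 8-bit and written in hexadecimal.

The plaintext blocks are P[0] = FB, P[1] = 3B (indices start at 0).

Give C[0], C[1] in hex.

C[0] = B4, C[1] = 1B

OFB encryption: S_i = E(K, S_{i−1}) with S_{−1} = IV; C_i = P_i ⊕ S_i.
C[0]: S = E(K, 7C) = 4F; FB ⊕ 4F = B4.
C[1]: S = E(K, 4F) = 20; 3B ⊕ 20 = 1B.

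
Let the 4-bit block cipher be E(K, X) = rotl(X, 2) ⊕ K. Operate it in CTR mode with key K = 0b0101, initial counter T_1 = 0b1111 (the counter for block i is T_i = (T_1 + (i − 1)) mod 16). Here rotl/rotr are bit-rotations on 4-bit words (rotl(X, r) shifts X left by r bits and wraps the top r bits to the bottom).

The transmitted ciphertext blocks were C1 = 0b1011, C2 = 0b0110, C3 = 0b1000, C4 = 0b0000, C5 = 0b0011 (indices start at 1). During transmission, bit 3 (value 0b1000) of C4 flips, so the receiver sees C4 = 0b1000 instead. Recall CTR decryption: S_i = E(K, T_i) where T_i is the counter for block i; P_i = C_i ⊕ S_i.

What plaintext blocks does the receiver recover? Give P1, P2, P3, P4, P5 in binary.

Only C4 changed, to 0b1000. In CTR, a change in C_i flips the same bit in P_i only; the keystream is unaffected. Decrypting the received ciphertext:
P1: T = 0b1111, S = E(K, T) = 0b1010; 0b1011 ⊕ 0b1010 = 0b0001.
P2: T = 0b0000, S = E(K, T) = 0b0101; 0b0110 ⊕ 0b0101 = 0b0011.
P3: T = 0b0001, S = E(K, T) = 0b0001; 0b1000 ⊕ 0b0001 = 0b1001.
P4: T = 0b0010, S = E(K, T) = 0b1101; 0b1000 ⊕ 0b1101 = 0b0101.
P5: T = 0b0011, S = E(K, T) = 0b1001; 0b0011 ⊕ 0b1001 = 0b1010.
Blocks that differ from the original plaintext: P4.

P1 = 0b0001, P2 = 0b0011, P3 = 0b1001, P4 = 0b0101, P5 = 0b1010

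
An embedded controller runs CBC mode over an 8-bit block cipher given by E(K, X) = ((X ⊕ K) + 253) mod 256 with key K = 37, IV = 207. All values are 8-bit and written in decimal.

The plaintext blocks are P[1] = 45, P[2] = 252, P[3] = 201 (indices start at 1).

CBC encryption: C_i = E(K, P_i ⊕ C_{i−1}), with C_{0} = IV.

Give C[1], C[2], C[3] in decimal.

C[1] = 196, C[2] = 26, C[3] = 243

C[1]: P[1] ⊕ 207 = 226; E(K, 226) = 196.
C[2]: P[2] ⊕ 196 = 56; E(K, 56) = 26.
C[3]: P[3] ⊕ 26 = 211; E(K, 211) = 243.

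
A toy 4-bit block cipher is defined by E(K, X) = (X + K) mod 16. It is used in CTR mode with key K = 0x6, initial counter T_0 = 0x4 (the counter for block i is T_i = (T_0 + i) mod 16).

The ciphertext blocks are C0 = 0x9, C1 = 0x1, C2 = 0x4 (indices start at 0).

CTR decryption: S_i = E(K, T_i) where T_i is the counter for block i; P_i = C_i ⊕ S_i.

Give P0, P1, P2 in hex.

P0 = 0x3, P1 = 0xA, P2 = 0x8

P0: T = 0x4, S = E(K, T) = 0xA; 0x9 ⊕ 0xA = 0x3.
P1: T = 0x5, S = E(K, T) = 0xB; 0x1 ⊕ 0xB = 0xA.
P2: T = 0x6, S = E(K, T) = 0xC; 0x4 ⊕ 0xC = 0x8.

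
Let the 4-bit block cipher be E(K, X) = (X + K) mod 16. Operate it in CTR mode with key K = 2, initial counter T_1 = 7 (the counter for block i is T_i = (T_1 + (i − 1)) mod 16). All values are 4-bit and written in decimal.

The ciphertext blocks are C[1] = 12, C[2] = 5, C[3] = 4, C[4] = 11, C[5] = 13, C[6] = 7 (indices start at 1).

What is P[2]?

P[2] = 15

CTR decryption: S_i = E(K, T_i) where T_i is the counter for block i; P_i = C_i ⊕ S_i.
P[2]: T = 8, S = E(K, T) = 10; 5 ⊕ 10 = 15.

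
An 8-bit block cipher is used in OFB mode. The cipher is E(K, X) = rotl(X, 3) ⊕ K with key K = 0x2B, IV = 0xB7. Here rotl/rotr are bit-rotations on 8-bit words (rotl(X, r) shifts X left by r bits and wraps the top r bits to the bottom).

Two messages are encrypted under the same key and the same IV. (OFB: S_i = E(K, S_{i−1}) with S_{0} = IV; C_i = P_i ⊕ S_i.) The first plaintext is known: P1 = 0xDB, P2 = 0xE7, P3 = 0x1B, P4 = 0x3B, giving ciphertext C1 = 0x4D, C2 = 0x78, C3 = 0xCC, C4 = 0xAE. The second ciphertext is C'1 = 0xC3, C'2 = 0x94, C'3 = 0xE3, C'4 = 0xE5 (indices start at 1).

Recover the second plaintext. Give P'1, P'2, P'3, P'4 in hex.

In OFB with a reused IV, both messages share the same keystream S_i, so C_i ⊕ C'_i = P_i ⊕ P'_i and thus P'_i = P_i ⊕ C_i ⊕ C'_i.
P'1: 0xDB ⊕ 0x4D ⊕ 0xC3 = 0x55.
P'2: 0xE7 ⊕ 0x78 ⊕ 0x94 = 0x0B.
P'3: 0x1B ⊕ 0xCC ⊕ 0xE3 = 0x34.
P'4: 0x3B ⊕ 0xAE ⊕ 0xE5 = 0x70.

P'1 = 0x55, P'2 = 0x0B, P'3 = 0x34, P'4 = 0x70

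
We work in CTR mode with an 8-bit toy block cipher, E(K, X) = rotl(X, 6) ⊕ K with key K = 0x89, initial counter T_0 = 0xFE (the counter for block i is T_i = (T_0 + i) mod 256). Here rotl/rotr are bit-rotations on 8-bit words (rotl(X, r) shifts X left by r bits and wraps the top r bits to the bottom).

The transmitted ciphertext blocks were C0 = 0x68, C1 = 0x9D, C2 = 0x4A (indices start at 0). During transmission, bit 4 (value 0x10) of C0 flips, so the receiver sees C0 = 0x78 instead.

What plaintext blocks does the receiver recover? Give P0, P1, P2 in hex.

P0 = 0x4E, P1 = 0xEB, P2 = 0xC3

CTR decryption: S_i = E(K, T_i) where T_i is the counter for block i; P_i = C_i ⊕ S_i.
Only C0 changed, to 0x78. In CTR, a change in C_i flips the same bit in P_i only; the keystream is unaffected. Decrypting the received ciphertext:
P0: T = 0xFE, S = E(K, T) = 0x36; 0x78 ⊕ 0x36 = 0x4E.
P1: T = 0xFF, S = E(K, T) = 0x76; 0x9D ⊕ 0x76 = 0xEB.
P2: T = 0x00, S = E(K, T) = 0x89; 0x4A ⊕ 0x89 = 0xC3.
Blocks that differ from the original plaintext: P0.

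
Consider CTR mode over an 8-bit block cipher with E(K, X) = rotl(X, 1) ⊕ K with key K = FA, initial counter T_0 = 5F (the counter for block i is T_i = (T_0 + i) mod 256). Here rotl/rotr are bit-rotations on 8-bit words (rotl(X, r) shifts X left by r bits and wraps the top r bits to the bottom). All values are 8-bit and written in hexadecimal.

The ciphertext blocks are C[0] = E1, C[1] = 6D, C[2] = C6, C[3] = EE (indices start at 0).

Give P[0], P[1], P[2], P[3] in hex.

P[0] = A5, P[1] = 57, P[2] = FE, P[3] = D0

CTR decryption: S_i = E(K, T_i) where T_i is the counter for block i; P_i = C_i ⊕ S_i.
P[0]: T = 5F, S = E(K, T) = 44; E1 ⊕ 44 = A5.
P[1]: T = 60, S = E(K, T) = 3A; 6D ⊕ 3A = 57.
P[2]: T = 61, S = E(K, T) = 38; C6 ⊕ 38 = FE.
P[3]: T = 62, S = E(K, T) = 3E; EE ⊕ 3E = D0.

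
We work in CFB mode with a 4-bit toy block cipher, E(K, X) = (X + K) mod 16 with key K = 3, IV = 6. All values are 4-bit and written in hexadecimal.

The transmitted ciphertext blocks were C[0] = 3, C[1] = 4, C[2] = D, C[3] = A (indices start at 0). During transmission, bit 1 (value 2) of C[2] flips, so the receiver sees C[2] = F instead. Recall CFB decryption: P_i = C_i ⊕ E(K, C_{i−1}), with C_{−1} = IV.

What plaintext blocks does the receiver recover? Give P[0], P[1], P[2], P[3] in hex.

P[0] = A, P[1] = 2, P[2] = 8, P[3] = 8

Only C[2] changed, to F. In CFB, a change in C_i flips the same bit in P_i and garbles P_{i+1}. Decrypting the received ciphertext:
P[0]: E(K, 6) = 9; 3 ⊕ 9 = A.
P[1]: E(K, 3) = 6; 4 ⊕ 6 = 2.
P[2]: E(K, 4) = 7; F ⊕ 7 = 8.
P[3]: E(K, F) = 2; A ⊕ 2 = 8.
Blocks that differ from the original plaintext: P[2], P[3].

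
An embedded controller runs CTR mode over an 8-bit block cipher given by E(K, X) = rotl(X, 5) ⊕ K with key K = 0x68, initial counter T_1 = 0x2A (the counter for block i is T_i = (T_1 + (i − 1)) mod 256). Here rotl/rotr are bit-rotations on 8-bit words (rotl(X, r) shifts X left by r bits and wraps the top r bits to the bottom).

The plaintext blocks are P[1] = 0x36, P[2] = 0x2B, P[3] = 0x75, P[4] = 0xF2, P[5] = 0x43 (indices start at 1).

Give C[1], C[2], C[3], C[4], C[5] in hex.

C[1] = 0x1B, C[2] = 0x26, C[3] = 0x98, C[4] = 0x3F, C[5] = 0xEE

CTR encryption: S_i = E(K, T_i) where T_i is the counter for block i; C_i = P_i ⊕ S_i.
C[1]: T = 0x2A, S = E(K, T) = 0x2D; 0x36 ⊕ 0x2D = 0x1B.
C[2]: T = 0x2B, S = E(K, T) = 0x0D; 0x2B ⊕ 0x0D = 0x26.
C[3]: T = 0x2C, S = E(K, T) = 0xED; 0x75 ⊕ 0xED = 0x98.
C[4]: T = 0x2D, S = E(K, T) = 0xCD; 0xF2 ⊕ 0xCD = 0x3F.
C[5]: T = 0x2E, S = E(K, T) = 0xAD; 0x43 ⊕ 0xAD = 0xEE.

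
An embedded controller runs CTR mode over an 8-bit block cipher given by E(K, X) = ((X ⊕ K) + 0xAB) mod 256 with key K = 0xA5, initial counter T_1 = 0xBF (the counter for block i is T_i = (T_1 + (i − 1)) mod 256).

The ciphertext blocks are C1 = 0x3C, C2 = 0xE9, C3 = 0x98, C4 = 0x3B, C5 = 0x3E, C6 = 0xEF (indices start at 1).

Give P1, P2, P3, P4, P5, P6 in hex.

P1 = 0xF9, P2 = 0xF9, P3 = 0x97, P4 = 0x29, P5 = 0x2F, P6 = 0xE3

CTR decryption: S_i = E(K, T_i) where T_i is the counter for block i; P_i = C_i ⊕ S_i.
P1: T = 0xBF, S = E(K, T) = 0xC5; 0x3C ⊕ 0xC5 = 0xF9.
P2: T = 0xC0, S = E(K, T) = 0x10; 0xE9 ⊕ 0x10 = 0xF9.
P3: T = 0xC1, S = E(K, T) = 0x0F; 0x98 ⊕ 0x0F = 0x97.
P4: T = 0xC2, S = E(K, T) = 0x12; 0x3B ⊕ 0x12 = 0x29.
P5: T = 0xC3, S = E(K, T) = 0x11; 0x3E ⊕ 0x11 = 0x2F.
P6: T = 0xC4, S = E(K, T) = 0x0C; 0xEF ⊕ 0x0C = 0xE3.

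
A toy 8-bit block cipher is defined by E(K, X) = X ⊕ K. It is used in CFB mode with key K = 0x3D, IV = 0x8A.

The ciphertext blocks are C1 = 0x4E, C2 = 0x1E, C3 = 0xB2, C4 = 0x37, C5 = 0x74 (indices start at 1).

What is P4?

P4 = 0xB8

CFB decryption: P_i = C_i ⊕ E(K, C_{i−1}), with C_{0} = IV.
P4: E(K, 0xB2) = 0x8F; 0x37 ⊕ 0x8F = 0xB8.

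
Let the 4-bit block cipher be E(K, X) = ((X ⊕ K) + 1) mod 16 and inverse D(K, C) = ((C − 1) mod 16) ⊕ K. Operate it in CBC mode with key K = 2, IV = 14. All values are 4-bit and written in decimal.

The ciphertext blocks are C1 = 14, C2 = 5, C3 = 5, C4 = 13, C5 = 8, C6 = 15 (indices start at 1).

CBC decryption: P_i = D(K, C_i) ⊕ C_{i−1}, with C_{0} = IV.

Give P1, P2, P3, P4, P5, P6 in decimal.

P1 = 1, P2 = 8, P3 = 3, P4 = 11, P5 = 8, P6 = 4

P1: D(K, 14) = 15; 15 ⊕ 14 = 1.
P2: D(K, 5) = 6; 6 ⊕ 14 = 8.
P3: D(K, 5) = 6; 6 ⊕ 5 = 3.
P4: D(K, 13) = 14; 14 ⊕ 5 = 11.
P5: D(K, 8) = 5; 5 ⊕ 13 = 8.
P6: D(K, 15) = 12; 12 ⊕ 8 = 4.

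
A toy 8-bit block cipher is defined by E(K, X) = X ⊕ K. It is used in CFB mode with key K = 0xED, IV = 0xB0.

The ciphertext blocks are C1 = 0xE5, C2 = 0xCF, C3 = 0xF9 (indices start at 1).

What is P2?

P2 = 0xC7

CFB decryption: P_i = C_i ⊕ E(K, C_{i−1}), with C_{0} = IV.
P2: E(K, 0xE5) = 0x08; 0xCF ⊕ 0x08 = 0xC7.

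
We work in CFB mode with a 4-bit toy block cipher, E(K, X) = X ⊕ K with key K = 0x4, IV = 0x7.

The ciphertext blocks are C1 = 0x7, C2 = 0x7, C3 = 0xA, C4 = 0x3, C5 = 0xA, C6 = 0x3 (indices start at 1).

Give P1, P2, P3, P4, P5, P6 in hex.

P1 = 0x4, P2 = 0x4, P3 = 0x9, P4 = 0xD, P5 = 0xD, P6 = 0xD

CFB decryption: P_i = C_i ⊕ E(K, C_{i−1}), with C_{0} = IV.
P1: E(K, 0x7) = 0x3; 0x7 ⊕ 0x3 = 0x4.
P2: E(K, 0x7) = 0x3; 0x7 ⊕ 0x3 = 0x4.
P3: E(K, 0x7) = 0x3; 0xA ⊕ 0x3 = 0x9.
P4: E(K, 0xA) = 0xE; 0x3 ⊕ 0xE = 0xD.
P5: E(K, 0x3) = 0x7; 0xA ⊕ 0x7 = 0xD.
P6: E(K, 0xA) = 0xE; 0x3 ⊕ 0xE = 0xD.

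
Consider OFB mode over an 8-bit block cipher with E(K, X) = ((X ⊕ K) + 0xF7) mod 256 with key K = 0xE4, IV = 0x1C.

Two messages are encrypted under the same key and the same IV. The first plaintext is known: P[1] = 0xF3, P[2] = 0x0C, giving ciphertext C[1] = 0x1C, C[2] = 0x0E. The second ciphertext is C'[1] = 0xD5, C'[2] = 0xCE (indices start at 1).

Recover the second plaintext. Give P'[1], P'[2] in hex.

In OFB with a reused IV, both messages share the same keystream S_i, so C_i ⊕ C'_i = P_i ⊕ P'_i and thus P'_i = P_i ⊕ C_i ⊕ C'_i.
P'[1]: 0xF3 ⊕ 0x1C ⊕ 0xD5 = 0x3A.
P'[2]: 0x0C ⊕ 0x0E ⊕ 0xCE = 0xCC.

P'[1] = 0x3A, P'[2] = 0xCC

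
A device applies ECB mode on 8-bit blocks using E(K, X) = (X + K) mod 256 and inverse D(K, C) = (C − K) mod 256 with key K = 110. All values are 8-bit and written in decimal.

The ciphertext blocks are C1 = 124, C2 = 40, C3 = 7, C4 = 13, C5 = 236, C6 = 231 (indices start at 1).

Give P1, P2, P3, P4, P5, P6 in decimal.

ECB decryption: P_i = D(K, C_i).
P1: D(K, 124) = 14.
P2: D(K, 40) = 186.
P3: D(K, 7) = 153.
P4: D(K, 13) = 159.
P5: D(K, 236) = 126.
P6: D(K, 231) = 121.

P1 = 14, P2 = 186, P3 = 153, P4 = 159, P5 = 126, P6 = 121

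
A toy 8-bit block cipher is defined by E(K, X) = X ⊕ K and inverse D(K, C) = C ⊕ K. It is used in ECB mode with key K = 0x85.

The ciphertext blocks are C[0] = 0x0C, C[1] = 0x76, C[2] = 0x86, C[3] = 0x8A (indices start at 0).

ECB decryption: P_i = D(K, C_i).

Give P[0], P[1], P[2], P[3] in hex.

P[0]: D(K, 0x0C) = 0x89.
P[1]: D(K, 0x76) = 0xF3.
P[2]: D(K, 0x86) = 0x03.
P[3]: D(K, 0x8A) = 0x0F.

P[0] = 0x89, P[1] = 0xF3, P[2] = 0x03, P[3] = 0x0F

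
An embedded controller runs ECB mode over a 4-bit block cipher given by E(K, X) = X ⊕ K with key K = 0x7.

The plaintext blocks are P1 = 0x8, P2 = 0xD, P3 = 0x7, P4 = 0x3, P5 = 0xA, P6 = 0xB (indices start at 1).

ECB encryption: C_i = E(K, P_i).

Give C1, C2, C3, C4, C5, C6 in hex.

C1: E(K, 0x8) = 0xF.
C2: E(K, 0xD) = 0xA.
C3: E(K, 0x7) = 0x0.
C4: E(K, 0x3) = 0x4.
C5: E(K, 0xA) = 0xD.
C6: E(K, 0xB) = 0xC.

C1 = 0xF, C2 = 0xA, C3 = 0x0, C4 = 0x4, C5 = 0xD, C6 = 0xC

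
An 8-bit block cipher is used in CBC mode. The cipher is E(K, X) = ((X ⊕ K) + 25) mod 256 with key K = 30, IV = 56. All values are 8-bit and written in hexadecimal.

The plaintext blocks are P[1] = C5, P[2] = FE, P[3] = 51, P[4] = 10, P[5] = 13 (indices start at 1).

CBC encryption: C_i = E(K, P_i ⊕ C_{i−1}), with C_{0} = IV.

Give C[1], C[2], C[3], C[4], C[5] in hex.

C[1]: P[1] ⊕ 56 = 93; E(K, 93) = C8.
C[2]: P[2] ⊕ C8 = 36; E(K, 36) = 2B.
C[3]: P[3] ⊕ 2B = 7A; E(K, 7A) = 6F.
C[4]: P[4] ⊕ 6F = 7F; E(K, 7F) = 74.
C[5]: P[5] ⊕ 74 = 67; E(K, 67) = 7C.

C[1] = C8, C[2] = 2B, C[3] = 6F, C[4] = 74, C[5] = 7C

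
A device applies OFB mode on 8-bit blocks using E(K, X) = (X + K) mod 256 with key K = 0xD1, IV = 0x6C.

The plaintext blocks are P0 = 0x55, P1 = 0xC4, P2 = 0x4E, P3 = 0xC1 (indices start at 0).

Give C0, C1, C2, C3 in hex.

C0 = 0x68, C1 = 0xCA, C2 = 0x91, C3 = 0x71

OFB encryption: S_i = E(K, S_{i−1}) with S_{−1} = IV; C_i = P_i ⊕ S_i.
C0: S = E(K, 0x6C) = 0x3D; 0x55 ⊕ 0x3D = 0x68.
C1: S = E(K, 0x3D) = 0x0E; 0xC4 ⊕ 0x0E = 0xCA.
C2: S = E(K, 0x0E) = 0xDF; 0x4E ⊕ 0xDF = 0x91.
C3: S = E(K, 0xDF) = 0xB0; 0xC1 ⊕ 0xB0 = 0x71.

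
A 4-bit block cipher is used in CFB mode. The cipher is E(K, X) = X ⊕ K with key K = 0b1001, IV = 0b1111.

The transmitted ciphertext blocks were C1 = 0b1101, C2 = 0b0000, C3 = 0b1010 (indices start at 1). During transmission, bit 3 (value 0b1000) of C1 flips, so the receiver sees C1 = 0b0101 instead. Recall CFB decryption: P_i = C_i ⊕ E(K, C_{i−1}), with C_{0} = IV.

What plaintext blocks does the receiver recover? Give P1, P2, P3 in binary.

Only C1 changed, to 0b0101. In CFB, a change in C_i flips the same bit in P_i and garbles P_{i+1}. Decrypting the received ciphertext:
P1: E(K, 0b1111) = 0b0110; 0b0101 ⊕ 0b0110 = 0b0011.
P2: E(K, 0b0101) = 0b1100; 0b0000 ⊕ 0b1100 = 0b1100.
P3: E(K, 0b0000) = 0b1001; 0b1010 ⊕ 0b1001 = 0b0011.
Blocks that differ from the original plaintext: P1, P2.

P1 = 0b0011, P2 = 0b1100, P3 = 0b0011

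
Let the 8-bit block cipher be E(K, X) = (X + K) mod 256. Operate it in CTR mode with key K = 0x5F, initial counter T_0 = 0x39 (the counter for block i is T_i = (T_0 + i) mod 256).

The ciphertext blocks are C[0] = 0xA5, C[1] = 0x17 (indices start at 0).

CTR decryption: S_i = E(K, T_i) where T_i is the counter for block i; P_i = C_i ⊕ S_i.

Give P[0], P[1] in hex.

P[0]: T = 0x39, S = E(K, T) = 0x98; 0xA5 ⊕ 0x98 = 0x3D.
P[1]: T = 0x3A, S = E(K, T) = 0x99; 0x17 ⊕ 0x99 = 0x8E.

P[0] = 0x3D, P[1] = 0x8E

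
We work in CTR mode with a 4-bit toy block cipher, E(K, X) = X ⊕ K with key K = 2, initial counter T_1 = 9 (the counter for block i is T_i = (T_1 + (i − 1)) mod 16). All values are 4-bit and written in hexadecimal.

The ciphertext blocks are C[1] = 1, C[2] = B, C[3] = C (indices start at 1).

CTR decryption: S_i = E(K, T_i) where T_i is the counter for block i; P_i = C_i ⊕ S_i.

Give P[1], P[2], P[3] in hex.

P[1]: T = 9, S = E(K, T) = B; 1 ⊕ B = A.
P[2]: T = A, S = E(K, T) = 8; B ⊕ 8 = 3.
P[3]: T = B, S = E(K, T) = 9; C ⊕ 9 = 5.

P[1] = A, P[2] = 3, P[3] = 5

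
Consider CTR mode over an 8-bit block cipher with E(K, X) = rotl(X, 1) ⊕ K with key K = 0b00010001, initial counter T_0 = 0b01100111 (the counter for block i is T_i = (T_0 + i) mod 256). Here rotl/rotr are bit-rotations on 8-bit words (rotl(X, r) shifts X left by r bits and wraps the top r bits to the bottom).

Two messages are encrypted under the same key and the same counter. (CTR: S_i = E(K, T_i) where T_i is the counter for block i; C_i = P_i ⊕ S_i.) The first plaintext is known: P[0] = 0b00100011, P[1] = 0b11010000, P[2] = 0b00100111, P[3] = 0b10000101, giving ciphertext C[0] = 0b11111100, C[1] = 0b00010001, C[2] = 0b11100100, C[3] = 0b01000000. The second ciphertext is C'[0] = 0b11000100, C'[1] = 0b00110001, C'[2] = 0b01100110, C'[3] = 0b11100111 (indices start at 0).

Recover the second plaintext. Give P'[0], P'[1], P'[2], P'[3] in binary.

P'[0] = 0b00011011, P'[1] = 0b11110000, P'[2] = 0b10100101, P'[3] = 0b00100010

In CTR with a reused counter, both messages share the same keystream S_i, so C_i ⊕ C'_i = P_i ⊕ P'_i and thus P'_i = P_i ⊕ C_i ⊕ C'_i.
P'[0]: 0b00100011 ⊕ 0b11111100 ⊕ 0b11000100 = 0b00011011.
P'[1]: 0b11010000 ⊕ 0b00010001 ⊕ 0b00110001 = 0b11110000.
P'[2]: 0b00100111 ⊕ 0b11100100 ⊕ 0b01100110 = 0b10100101.
P'[3]: 0b10000101 ⊕ 0b01000000 ⊕ 0b11100111 = 0b00100010.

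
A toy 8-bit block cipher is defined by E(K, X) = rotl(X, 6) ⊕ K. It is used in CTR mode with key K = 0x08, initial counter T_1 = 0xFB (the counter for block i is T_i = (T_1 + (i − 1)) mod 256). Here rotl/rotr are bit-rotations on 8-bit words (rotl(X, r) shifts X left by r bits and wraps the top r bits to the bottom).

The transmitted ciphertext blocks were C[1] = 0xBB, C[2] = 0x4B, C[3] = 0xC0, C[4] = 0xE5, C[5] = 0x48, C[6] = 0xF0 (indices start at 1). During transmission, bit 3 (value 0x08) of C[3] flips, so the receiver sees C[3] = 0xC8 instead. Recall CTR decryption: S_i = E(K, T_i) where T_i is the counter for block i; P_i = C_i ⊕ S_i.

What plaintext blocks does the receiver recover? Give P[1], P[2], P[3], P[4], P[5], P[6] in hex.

Only C[3] changed, to 0xC8. In CTR, a change in C_i flips the same bit in P_i only; the keystream is unaffected. Decrypting the received ciphertext:
P[1]: T = 0xFB, S = E(K, T) = 0xF6; 0xBB ⊕ 0xF6 = 0x4D.
P[2]: T = 0xFC, S = E(K, T) = 0x37; 0x4B ⊕ 0x37 = 0x7C.
P[3]: T = 0xFD, S = E(K, T) = 0x77; 0xC8 ⊕ 0x77 = 0xBF.
P[4]: T = 0xFE, S = E(K, T) = 0xB7; 0xE5 ⊕ 0xB7 = 0x52.
P[5]: T = 0xFF, S = E(K, T) = 0xF7; 0x48 ⊕ 0xF7 = 0xBF.
P[6]: T = 0x00, S = E(K, T) = 0x08; 0xF0 ⊕ 0x08 = 0xF8.
Blocks that differ from the original plaintext: P[3].

P[1] = 0x4D, P[2] = 0x7C, P[3] = 0xBF, P[4] = 0x52, P[5] = 0xBF, P[6] = 0xF8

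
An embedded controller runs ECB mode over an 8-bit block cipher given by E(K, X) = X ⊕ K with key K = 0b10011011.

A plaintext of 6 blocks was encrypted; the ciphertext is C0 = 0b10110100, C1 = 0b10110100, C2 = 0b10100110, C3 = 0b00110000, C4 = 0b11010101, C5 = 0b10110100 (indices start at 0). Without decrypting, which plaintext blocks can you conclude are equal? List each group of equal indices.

P0 = P1 = P5

ECB encrypts each block independently with the same key, so equal ciphertext blocks imply equal plaintext blocks.
C0 = C1 = C5 = 0b10110100, so P0 = P1 = P5.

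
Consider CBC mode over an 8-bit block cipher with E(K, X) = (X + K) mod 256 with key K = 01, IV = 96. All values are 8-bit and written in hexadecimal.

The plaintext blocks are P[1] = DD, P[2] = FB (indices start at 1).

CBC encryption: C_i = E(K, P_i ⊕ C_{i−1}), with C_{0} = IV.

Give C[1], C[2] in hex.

C[1]: P[1] ⊕ 96 = 4B; E(K, 4B) = 4C.
C[2]: P[2] ⊕ 4C = B7; E(K, B7) = B8.

C[1] = 4C, C[2] = B8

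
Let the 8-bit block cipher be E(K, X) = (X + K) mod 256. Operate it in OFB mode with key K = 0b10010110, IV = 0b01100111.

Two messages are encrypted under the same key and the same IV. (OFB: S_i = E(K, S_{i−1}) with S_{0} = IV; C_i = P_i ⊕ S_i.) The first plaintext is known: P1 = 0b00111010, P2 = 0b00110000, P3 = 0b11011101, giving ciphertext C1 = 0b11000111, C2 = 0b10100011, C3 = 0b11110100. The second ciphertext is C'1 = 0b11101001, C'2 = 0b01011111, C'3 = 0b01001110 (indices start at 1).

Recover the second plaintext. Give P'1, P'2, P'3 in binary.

In OFB with a reused IV, both messages share the same keystream S_i, so C_i ⊕ C'_i = P_i ⊕ P'_i and thus P'_i = P_i ⊕ C_i ⊕ C'_i.
P'1: 0b00111010 ⊕ 0b11000111 ⊕ 0b11101001 = 0b00010100.
P'2: 0b00110000 ⊕ 0b10100011 ⊕ 0b01011111 = 0b11001100.
P'3: 0b11011101 ⊕ 0b11110100 ⊕ 0b01001110 = 0b01100111.

P'1 = 0b00010100, P'2 = 0b11001100, P'3 = 0b01100111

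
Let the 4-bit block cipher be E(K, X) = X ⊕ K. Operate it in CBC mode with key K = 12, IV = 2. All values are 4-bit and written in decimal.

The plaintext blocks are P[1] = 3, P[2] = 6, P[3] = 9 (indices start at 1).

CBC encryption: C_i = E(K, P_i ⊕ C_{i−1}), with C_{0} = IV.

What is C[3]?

C[3] = 2

C[1]: P[1] ⊕ 2 = 1; E(K, 1) = 13.
C[2]: P[2] ⊕ 13 = 11; E(K, 11) = 7.
C[3]: P[3] ⊕ 7 = 14; E(K, 14) = 2.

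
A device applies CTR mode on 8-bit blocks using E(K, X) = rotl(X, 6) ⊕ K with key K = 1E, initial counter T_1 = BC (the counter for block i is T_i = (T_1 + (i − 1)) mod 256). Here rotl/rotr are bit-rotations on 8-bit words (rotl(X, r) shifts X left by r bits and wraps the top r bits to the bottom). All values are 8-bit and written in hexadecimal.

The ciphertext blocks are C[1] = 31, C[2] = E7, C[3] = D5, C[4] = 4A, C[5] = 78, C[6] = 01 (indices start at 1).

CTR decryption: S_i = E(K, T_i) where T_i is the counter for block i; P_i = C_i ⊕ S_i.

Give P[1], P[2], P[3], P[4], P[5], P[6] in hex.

P[1] = 00, P[2] = 96, P[3] = 64, P[4] = BB, P[5] = 56, P[6] = 6F

P[1]: T = BC, S = E(K, T) = 31; 31 ⊕ 31 = 00.
P[2]: T = BD, S = E(K, T) = 71; E7 ⊕ 71 = 96.
P[3]: T = BE, S = E(K, T) = B1; D5 ⊕ B1 = 64.
P[4]: T = BF, S = E(K, T) = F1; 4A ⊕ F1 = BB.
P[5]: T = C0, S = E(K, T) = 2E; 78 ⊕ 2E = 56.
P[6]: T = C1, S = E(K, T) = 6E; 01 ⊕ 6E = 6F.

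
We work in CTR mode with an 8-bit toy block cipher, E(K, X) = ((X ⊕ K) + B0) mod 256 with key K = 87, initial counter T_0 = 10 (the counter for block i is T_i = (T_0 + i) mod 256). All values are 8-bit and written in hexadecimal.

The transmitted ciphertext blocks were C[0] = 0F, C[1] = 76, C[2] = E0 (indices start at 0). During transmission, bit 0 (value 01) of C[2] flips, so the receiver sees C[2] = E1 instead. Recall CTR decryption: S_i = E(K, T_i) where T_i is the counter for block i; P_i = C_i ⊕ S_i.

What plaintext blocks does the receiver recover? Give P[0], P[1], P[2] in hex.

P[0] = 48, P[1] = 30, P[2] = A4

Only C[2] changed, to E1. In CTR, a change in C_i flips the same bit in P_i only; the keystream is unaffected. Decrypting the received ciphertext:
P[0]: T = 10, S = E(K, T) = 47; 0F ⊕ 47 = 48.
P[1]: T = 11, S = E(K, T) = 46; 76 ⊕ 46 = 30.
P[2]: T = 12, S = E(K, T) = 45; E1 ⊕ 45 = A4.
Blocks that differ from the original plaintext: P[2].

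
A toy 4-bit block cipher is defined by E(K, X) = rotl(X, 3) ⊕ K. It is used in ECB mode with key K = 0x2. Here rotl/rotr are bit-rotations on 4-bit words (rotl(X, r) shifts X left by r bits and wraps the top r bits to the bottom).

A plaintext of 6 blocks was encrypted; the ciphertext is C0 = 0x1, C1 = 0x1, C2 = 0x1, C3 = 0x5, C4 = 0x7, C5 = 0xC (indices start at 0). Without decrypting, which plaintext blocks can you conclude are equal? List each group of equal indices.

ECB encrypts each block independently with the same key, so equal ciphertext blocks imply equal plaintext blocks.
C0 = C1 = C2 = 0x1, so P0 = P1 = P2.

P0 = P1 = P2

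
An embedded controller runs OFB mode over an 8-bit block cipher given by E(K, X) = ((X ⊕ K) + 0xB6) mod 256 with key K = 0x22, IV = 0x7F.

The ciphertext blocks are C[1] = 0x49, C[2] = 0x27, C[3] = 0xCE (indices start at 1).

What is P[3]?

P[3] = 0xB5

OFB decryption: S_i = E(K, S_{i−1}) with S_{0} = IV; P_i = C_i ⊕ S_i.
P[1]: S = E(K, 0x7F) = 0x13; 0x49 ⊕ 0x13 = 0x5A.
P[2]: S = E(K, 0x13) = 0xE7; 0x27 ⊕ 0xE7 = 0xC0.
P[3]: S = E(K, 0xE7) = 0x7B; 0xCE ⊕ 0x7B = 0xB5.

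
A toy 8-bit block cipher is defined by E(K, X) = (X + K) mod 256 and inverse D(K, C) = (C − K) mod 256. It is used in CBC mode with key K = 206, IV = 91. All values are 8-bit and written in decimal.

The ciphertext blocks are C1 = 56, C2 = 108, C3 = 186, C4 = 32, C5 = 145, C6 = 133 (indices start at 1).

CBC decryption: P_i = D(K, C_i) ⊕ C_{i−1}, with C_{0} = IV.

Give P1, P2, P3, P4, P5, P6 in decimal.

P1 = 49, P2 = 166, P3 = 128, P4 = 232, P5 = 227, P6 = 38

P1: D(K, 56) = 106; 106 ⊕ 91 = 49.
P2: D(K, 108) = 158; 158 ⊕ 56 = 166.
P3: D(K, 186) = 236; 236 ⊕ 108 = 128.
P4: D(K, 32) = 82; 82 ⊕ 186 = 232.
P5: D(K, 145) = 195; 195 ⊕ 32 = 227.
P6: D(K, 133) = 183; 183 ⊕ 145 = 38.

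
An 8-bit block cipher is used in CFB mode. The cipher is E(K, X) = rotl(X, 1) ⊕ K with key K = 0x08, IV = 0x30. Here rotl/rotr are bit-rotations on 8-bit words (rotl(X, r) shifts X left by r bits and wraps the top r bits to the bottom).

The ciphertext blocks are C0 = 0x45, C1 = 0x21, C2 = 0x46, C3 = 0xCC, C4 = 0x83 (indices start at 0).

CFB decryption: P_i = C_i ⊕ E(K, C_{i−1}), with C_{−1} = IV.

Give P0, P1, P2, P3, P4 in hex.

P0: E(K, 0x30) = 0x68; 0x45 ⊕ 0x68 = 0x2D.
P1: E(K, 0x45) = 0x82; 0x21 ⊕ 0x82 = 0xA3.
P2: E(K, 0x21) = 0x4A; 0x46 ⊕ 0x4A = 0x0C.
P3: E(K, 0x46) = 0x84; 0xCC ⊕ 0x84 = 0x48.
P4: E(K, 0xCC) = 0x91; 0x83 ⊕ 0x91 = 0x12.

P0 = 0x2D, P1 = 0xA3, P2 = 0x0C, P3 = 0x48, P4 = 0x12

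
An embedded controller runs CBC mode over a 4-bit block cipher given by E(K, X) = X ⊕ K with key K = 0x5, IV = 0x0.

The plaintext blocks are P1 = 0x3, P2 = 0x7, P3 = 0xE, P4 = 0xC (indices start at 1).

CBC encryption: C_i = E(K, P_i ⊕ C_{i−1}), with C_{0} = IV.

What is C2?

C1: P1 ⊕ 0x0 = 0x3; E(K, 0x3) = 0x6.
C2: P2 ⊕ 0x6 = 0x1; E(K, 0x1) = 0x4.

C2 = 0x4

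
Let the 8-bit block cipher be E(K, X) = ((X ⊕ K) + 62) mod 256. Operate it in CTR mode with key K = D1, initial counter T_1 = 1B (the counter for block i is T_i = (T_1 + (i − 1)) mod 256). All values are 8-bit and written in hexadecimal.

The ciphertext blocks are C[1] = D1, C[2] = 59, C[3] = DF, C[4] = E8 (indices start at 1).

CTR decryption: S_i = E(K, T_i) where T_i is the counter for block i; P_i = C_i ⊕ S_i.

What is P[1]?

P[1] = FD

P[1]: T = 1B, S = E(K, T) = 2C; D1 ⊕ 2C = FD.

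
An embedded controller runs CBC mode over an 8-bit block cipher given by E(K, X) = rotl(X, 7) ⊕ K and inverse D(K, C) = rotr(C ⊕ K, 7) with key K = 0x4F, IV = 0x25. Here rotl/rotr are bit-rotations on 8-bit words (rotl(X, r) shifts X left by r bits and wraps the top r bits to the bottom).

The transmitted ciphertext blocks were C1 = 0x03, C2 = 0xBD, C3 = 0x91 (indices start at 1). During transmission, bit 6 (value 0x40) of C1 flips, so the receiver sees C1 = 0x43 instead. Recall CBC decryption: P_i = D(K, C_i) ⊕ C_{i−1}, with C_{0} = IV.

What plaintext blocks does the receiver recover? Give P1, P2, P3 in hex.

Only C1 changed, to 0x43. In CBC, a change in C_i garbles P_i and flips the same bit in P_{i+1}. Decrypting the received ciphertext:
P1: D(K, 0x43) = 0x18; 0x18 ⊕ 0x25 = 0x3D.
P2: D(K, 0xBD) = 0xE5; 0xE5 ⊕ 0x43 = 0xA6.
P3: D(K, 0x91) = 0xBD; 0xBD ⊕ 0xBD = 0x00.
Blocks that differ from the original plaintext: P1, P2.

P1 = 0x3D, P2 = 0xA6, P3 = 0x00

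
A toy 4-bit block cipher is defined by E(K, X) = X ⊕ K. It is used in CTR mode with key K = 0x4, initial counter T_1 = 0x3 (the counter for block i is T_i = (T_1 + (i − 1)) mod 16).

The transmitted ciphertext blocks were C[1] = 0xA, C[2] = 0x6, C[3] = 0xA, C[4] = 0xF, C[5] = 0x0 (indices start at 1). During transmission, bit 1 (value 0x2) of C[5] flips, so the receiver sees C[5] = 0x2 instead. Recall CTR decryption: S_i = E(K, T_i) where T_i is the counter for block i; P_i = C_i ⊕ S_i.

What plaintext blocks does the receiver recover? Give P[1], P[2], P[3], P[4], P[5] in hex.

Only C[5] changed, to 0x2. In CTR, a change in C_i flips the same bit in P_i only; the keystream is unaffected. Decrypting the received ciphertext:
P[1]: T = 0x3, S = E(K, T) = 0x7; 0xA ⊕ 0x7 = 0xD.
P[2]: T = 0x4, S = E(K, T) = 0x0; 0x6 ⊕ 0x0 = 0x6.
P[3]: T = 0x5, S = E(K, T) = 0x1; 0xA ⊕ 0x1 = 0xB.
P[4]: T = 0x6, S = E(K, T) = 0x2; 0xF ⊕ 0x2 = 0xD.
P[5]: T = 0x7, S = E(K, T) = 0x3; 0x2 ⊕ 0x3 = 0x1.
Blocks that differ from the original plaintext: P[5].

P[1] = 0xD, P[2] = 0x6, P[3] = 0xB, P[4] = 0xD, P[5] = 0x1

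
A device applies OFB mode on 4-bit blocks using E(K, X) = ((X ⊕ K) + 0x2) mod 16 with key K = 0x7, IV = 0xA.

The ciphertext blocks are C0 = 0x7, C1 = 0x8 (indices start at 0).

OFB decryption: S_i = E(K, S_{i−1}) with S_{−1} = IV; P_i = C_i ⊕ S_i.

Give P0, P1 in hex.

P0 = 0x8, P1 = 0x2

P0: S = E(K, 0xA) = 0xF; 0x7 ⊕ 0xF = 0x8.
P1: S = E(K, 0xF) = 0xA; 0x8 ⊕ 0xA = 0x2.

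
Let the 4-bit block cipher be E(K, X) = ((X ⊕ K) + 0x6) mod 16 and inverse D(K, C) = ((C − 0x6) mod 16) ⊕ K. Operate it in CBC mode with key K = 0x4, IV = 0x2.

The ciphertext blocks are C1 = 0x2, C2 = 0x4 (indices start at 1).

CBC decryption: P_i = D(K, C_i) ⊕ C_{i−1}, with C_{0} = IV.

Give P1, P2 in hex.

P1 = 0xA, P2 = 0x8

P1: D(K, 0x2) = 0x8; 0x8 ⊕ 0x2 = 0xA.
P2: D(K, 0x4) = 0xA; 0xA ⊕ 0x2 = 0x8.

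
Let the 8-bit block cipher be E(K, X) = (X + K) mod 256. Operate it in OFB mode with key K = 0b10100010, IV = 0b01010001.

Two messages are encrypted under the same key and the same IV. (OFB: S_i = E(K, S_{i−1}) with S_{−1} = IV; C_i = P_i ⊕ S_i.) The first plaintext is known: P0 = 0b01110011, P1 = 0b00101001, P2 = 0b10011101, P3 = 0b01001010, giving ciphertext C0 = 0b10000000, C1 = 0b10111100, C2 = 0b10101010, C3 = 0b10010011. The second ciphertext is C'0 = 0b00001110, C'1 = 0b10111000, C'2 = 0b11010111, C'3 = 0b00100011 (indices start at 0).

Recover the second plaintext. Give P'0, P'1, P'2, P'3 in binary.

P'0 = 0b11111101, P'1 = 0b00101101, P'2 = 0b11100000, P'3 = 0b11111010

In OFB with a reused IV, both messages share the same keystream S_i, so C_i ⊕ C'_i = P_i ⊕ P'_i and thus P'_i = P_i ⊕ C_i ⊕ C'_i.
P'0: 0b01110011 ⊕ 0b10000000 ⊕ 0b00001110 = 0b11111101.
P'1: 0b00101001 ⊕ 0b10111100 ⊕ 0b10111000 = 0b00101101.
P'2: 0b10011101 ⊕ 0b10101010 ⊕ 0b11010111 = 0b11100000.
P'3: 0b01001010 ⊕ 0b10010011 ⊕ 0b00100011 = 0b11111010.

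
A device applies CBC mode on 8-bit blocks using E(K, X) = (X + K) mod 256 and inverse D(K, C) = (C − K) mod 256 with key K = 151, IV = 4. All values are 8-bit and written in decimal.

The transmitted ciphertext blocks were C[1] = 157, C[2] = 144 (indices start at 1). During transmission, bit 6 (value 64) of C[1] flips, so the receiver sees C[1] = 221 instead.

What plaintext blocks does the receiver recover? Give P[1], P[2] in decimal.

P[1] = 66, P[2] = 36

CBC decryption: P_i = D(K, C_i) ⊕ C_{i−1}, with C_{0} = IV.
Only C[1] changed, to 221. In CBC, a change in C_i garbles P_i and flips the same bit in P_{i+1}. Decrypting the received ciphertext:
P[1]: D(K, 221) = 70; 70 ⊕ 4 = 66.
P[2]: D(K, 144) = 249; 249 ⊕ 221 = 36.
Blocks that differ from the original plaintext: P[1], P[2].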